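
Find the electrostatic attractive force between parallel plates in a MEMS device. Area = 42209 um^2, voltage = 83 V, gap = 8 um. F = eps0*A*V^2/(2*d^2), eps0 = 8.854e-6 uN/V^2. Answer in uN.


Step 1: Identify parameters.
eps0 = 8.854e-6 uN/V^2, A = 42209 um^2, V = 83 V, d = 8 um
Step 2: Compute V^2 = 83^2 = 6889
Step 3: Compute d^2 = 8^2 = 64
Step 4: F = 0.5 * 8.854e-6 * 42209 * 6889 / 64
F = 20.114 uN


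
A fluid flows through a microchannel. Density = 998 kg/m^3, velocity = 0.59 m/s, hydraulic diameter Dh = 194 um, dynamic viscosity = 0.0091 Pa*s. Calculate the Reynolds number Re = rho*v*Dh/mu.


Step 1: Convert Dh to meters: Dh = 194e-6 m
Step 2: Re = rho * v * Dh / mu
Re = 998 * 0.59 * 194e-6 / 0.0091
Re = 12.553


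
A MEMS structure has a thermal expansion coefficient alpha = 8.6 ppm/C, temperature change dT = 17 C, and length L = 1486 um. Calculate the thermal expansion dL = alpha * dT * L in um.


Step 1: Convert CTE: alpha = 8.6 ppm/C = 8.6e-6 /C
Step 2: dL = 8.6e-6 * 17 * 1486
dL = 0.2173 um


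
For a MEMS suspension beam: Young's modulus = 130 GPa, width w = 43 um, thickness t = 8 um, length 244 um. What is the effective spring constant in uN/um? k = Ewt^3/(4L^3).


Step 1: Convert E to consistent units (1 GPa = 1000 uN/um^2).
E = 130 GPa = 130000 uN/um^2
Step 2: Compute t^3 = 8^3 = 512
Step 3: Compute L^3 = 244^3 = 14526784
Step 4: k = 130000 * 43 * 512 / (4 * 14526784)
k = 49.2552 uN/um


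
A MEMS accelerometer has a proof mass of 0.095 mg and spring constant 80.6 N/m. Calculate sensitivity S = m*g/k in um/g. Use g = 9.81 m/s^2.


Step 1: Convert mass: m = 0.095 mg = 9.50e-08 kg
Step 2: S = m * g / k = 9.50e-08 * 9.81 / 80.6
Step 3: S = 1.16e-08 m/g
Step 4: Convert to um/g: S = 0.012 um/g


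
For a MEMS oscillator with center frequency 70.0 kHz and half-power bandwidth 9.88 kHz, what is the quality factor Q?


Step 1: Q = f0 / bandwidth
Step 2: Q = 70.0 / 9.88
Q = 7.1


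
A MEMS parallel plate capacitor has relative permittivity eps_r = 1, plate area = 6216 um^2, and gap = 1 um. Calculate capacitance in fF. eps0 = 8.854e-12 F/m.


Step 1: Convert area to m^2: A = 6216e-12 m^2
Step 2: Convert gap to m: d = 1e-6 m
Step 3: C = eps0 * eps_r * A / d
C = 8.854e-12 * 1 * 6216e-12 / 1e-6
Step 4: Convert to fF (multiply by 1e15).
C = 55.04 fF


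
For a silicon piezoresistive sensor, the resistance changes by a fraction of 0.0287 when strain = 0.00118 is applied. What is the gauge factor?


Step 1: Identify values.
dR/R = 0.0287, strain = 0.00118
Step 2: GF = (dR/R) / strain = 0.0287 / 0.00118
GF = 24.3


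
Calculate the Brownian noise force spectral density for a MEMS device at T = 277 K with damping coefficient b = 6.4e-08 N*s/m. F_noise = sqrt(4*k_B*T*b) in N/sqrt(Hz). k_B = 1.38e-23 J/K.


Step 1: Compute 4 * k_B * T * b
= 4 * 1.38e-23 * 277 * 6.4e-08
= 9.7859e-28 N^2/Hz
Step 2: F_noise = sqrt(9.7859e-28)
F_noise = 3.13e-14 N/sqrt(Hz)


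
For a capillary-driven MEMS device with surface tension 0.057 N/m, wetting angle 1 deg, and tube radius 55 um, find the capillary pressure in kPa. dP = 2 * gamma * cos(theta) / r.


Step 1: cos(1 deg) = 0.9998
Step 2: Convert r to m: r = 55e-6 m
Step 3: dP = 2 * 0.057 * 0.9998 / 55e-6 = 2072.3 Pa
Step 4: Convert Pa to kPa (divide by 1000).
dP = 2.07 kPa


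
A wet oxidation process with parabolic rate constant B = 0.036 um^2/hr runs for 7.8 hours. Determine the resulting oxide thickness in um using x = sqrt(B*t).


Step 1: Compute B*t = 0.036 * 7.8 = 0.2808
Step 2: x = sqrt(0.2808)
x = 0.53 um


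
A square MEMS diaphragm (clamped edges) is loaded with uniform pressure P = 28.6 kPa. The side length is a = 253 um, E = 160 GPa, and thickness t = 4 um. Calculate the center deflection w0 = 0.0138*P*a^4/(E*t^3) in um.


Step 1: Convert pressure to compatible units (E is in GPa, so P in GPa).
P = 28.6 kPa = 28.6e-6 GPa
Step 2: Compute numerator: 0.0138 * P * a^4.
a^4 = 253^4 = 4097152081
numerator = 0.0138 * 28.6e-6 * 4097152081 = 1.61706e+03
Step 3: Compute denominator: E * t^3 = 160 * 4^3 = 10240
Step 4: w0 = numerator / denominator = 1.61706e+03 / 10240 = 0.1579 um


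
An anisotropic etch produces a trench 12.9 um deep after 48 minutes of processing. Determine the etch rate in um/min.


Step 1: Etch rate = depth / time
Step 2: rate = 12.9 / 48
rate = 0.269 um/min


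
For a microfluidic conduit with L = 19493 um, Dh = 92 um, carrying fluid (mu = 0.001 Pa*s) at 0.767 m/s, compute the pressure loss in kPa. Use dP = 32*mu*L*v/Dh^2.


Step 1: Convert to SI: L = 19493e-6 m, Dh = 92e-6 m
Step 2: dP = 32 * 0.001 * 19493e-6 * 0.767 / (92e-6)^2
Step 3: dP = 56526.02 Pa
Step 4: Convert to kPa: dP = 56.53 kPa


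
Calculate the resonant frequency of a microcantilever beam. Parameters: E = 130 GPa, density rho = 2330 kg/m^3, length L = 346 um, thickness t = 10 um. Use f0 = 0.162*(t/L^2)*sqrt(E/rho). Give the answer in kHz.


Step 1: Convert units to SI.
t_SI = 10e-6 m, L_SI = 346e-6 m
Step 2: Calculate sqrt(E/rho).
sqrt(130e9 / 2330) = 7469.54 m/s
Step 3: Compute f0.
f0 = 0.162 * 10e-6 / (346e-6)^2 * 7469.54 = 101078.0 Hz = 101.08 kHz


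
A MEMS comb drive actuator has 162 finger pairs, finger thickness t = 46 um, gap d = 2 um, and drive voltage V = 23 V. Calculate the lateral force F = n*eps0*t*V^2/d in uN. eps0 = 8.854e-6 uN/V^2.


Step 1: Parameters: n=162, eps0=8.854e-6 uN/V^2, t=46 um, V=23 V, d=2 um
Step 2: V^2 = 529
Step 3: F = 162 * 8.854e-6 * 46 * 529 / 2
F = 17.452 uN


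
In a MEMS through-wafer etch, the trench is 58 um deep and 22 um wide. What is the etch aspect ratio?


Step 1: AR = depth / width
Step 2: AR = 58 / 22
AR = 2.6


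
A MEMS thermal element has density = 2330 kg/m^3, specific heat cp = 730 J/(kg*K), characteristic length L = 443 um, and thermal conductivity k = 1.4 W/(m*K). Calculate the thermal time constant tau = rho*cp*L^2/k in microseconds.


Step 1: Convert L to m: L = 443e-6 m
Step 2: L^2 = (443e-6)^2 = 1.96249e-07 m^2
Step 3: tau = 2330 * 730 * 1.96249e-07 / 1.4 = 2.3842851721e-01 s
Step 4: Convert to microseconds (multiply by 1e6).
tau = 238428.517 us


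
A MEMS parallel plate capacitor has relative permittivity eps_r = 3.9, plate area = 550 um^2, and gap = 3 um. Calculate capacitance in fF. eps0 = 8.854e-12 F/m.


Step 1: Convert area to m^2: A = 550e-12 m^2
Step 2: Convert gap to m: d = 3e-6 m
Step 3: C = eps0 * eps_r * A / d
C = 8.854e-12 * 3.9 * 550e-12 / 3e-6
Step 4: Convert to fF (multiply by 1e15).
C = 6.33 fF


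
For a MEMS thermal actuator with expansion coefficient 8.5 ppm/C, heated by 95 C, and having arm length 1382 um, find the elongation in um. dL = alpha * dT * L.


Step 1: Convert CTE: alpha = 8.5 ppm/C = 8.5e-6 /C
Step 2: dL = 8.5e-6 * 95 * 1382
dL = 1.116 um


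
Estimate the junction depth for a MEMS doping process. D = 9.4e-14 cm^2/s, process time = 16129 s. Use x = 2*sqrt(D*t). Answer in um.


Step 1: Compute D*t = 9.4e-14 * 16129 = 1.516126e-09 cm^2
Step 2: sqrt(D*t) = 3.8937e-05 cm
Step 3: x = 2 * 3.8937e-05 cm = 7.7874e-05 cm
Step 4: Convert to um (1 cm = 1e4 um): x = 0.779 um


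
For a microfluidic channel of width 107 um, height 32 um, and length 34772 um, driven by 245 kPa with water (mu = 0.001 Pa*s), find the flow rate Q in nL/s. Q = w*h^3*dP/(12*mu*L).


Step 1: Convert all dimensions to SI (meters).
w = 107e-6 m, h = 32e-6 m, L = 34772e-6 m, dP = 245e3 Pa
Step 2: Q = w * h^3 * dP / (12 * mu * L)
Q = 107e-6 * (32e-6)^3 * 245e3 / (12 * 0.001 * 34772e-6) = 2.0586802e-09 m^3/s
Step 3: Convert Q from m^3/s to nL/s (1 m^3 = 1e12 nL, so multiply by 1e12).
Q = 2058.68 nL/s


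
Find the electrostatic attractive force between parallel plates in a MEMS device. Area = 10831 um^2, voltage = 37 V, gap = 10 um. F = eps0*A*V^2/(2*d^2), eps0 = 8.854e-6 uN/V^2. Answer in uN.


Step 1: Identify parameters.
eps0 = 8.854e-6 uN/V^2, A = 10831 um^2, V = 37 V, d = 10 um
Step 2: Compute V^2 = 37^2 = 1369
Step 3: Compute d^2 = 10^2 = 100
Step 4: F = 0.5 * 8.854e-6 * 10831 * 1369 / 100
F = 0.656 uN


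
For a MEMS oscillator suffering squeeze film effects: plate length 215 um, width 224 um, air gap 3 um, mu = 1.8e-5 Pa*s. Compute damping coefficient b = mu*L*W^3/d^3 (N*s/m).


Step 1: Convert to SI.
L = 215e-6 m, W = 224e-6 m, d = 3e-6 m
Step 2: W^3 = (224e-6)^3 = 1.12e-11 m^3
Step 3: d^3 = (3e-6)^3 = 2.70e-17 m^3
Step 4: b = 1.8e-5 * 215e-6 * 1.12e-11 / 2.70e-17
b = 1.61e-03 N*s/m


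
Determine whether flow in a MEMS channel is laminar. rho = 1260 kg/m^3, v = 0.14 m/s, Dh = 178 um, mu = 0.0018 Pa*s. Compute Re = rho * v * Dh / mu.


Step 1: Convert Dh to meters: Dh = 178e-6 m
Step 2: Re = rho * v * Dh / mu
Re = 1260 * 0.14 * 178e-6 / 0.0018
Re = 17.444
Since Re = 17.444 is below ~2300, the flow is laminar.


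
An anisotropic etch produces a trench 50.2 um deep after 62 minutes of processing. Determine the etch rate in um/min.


Step 1: Etch rate = depth / time
Step 2: rate = 50.2 / 62
rate = 0.81 um/min


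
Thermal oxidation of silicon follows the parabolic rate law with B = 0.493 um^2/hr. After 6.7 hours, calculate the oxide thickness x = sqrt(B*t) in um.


Step 1: Compute B*t = 0.493 * 6.7 = 3.3031
Step 2: x = sqrt(3.3031)
x = 1.817 um


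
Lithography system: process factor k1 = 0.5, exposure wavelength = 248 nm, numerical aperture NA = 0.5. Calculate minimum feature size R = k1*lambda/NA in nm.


Step 1: Identify values: k1 = 0.5, lambda = 248 nm, NA = 0.5
Step 2: R = k1 * lambda / NA
R = 0.5 * 248 / 0.5
R = 248.0 nm


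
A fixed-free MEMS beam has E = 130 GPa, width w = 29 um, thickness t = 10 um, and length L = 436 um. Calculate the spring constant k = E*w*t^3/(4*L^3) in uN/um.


Step 1: Convert E to consistent units (1 GPa = 1000 uN/um^2).
E = 130 GPa = 130000 uN/um^2
Step 2: Compute t^3 = 10^3 = 1000
Step 3: Compute L^3 = 436^3 = 82881856
Step 4: k = 130000 * 29 * 1000 / (4 * 82881856)
k = 11.3716 uN/um


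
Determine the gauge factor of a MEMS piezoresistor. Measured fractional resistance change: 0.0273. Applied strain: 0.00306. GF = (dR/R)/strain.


Step 1: Identify values.
dR/R = 0.0273, strain = 0.00306
Step 2: GF = (dR/R) / strain = 0.0273 / 0.00306
GF = 8.9


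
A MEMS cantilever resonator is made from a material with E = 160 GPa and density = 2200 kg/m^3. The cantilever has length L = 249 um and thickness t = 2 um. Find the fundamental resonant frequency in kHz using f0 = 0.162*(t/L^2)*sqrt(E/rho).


Step 1: Convert units to SI.
t_SI = 2e-6 m, L_SI = 249e-6 m
Step 2: Calculate sqrt(E/rho).
sqrt(160e9 / 2200) = 8528.03 m/s
Step 3: Compute f0.
f0 = 0.162 * 2e-6 / (249e-6)^2 * 8528.03 = 44565.1 Hz = 44.57 kHz


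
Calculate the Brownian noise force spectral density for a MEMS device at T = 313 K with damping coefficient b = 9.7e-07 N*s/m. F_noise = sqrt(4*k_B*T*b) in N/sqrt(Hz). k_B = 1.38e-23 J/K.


Step 1: Compute 4 * k_B * T * b
= 4 * 1.38e-23 * 313 * 9.7e-07
= 1.6759e-26 N^2/Hz
Step 2: F_noise = sqrt(1.6759e-26)
F_noise = 1.29e-13 N/sqrt(Hz)


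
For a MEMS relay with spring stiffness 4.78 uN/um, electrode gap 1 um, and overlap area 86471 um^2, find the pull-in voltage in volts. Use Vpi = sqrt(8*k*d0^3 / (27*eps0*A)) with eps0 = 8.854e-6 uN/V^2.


Step 1: Compute numerator: 8 * k * d0^3 = 8 * 4.78 * 1^3 = 38.24
Step 2: Compute denominator: 27 * eps0 * A = 27 * 8.854e-6 * 86471 = 20.671584
Step 3: Vpi = sqrt(38.24 / 20.671584)
Vpi = 1.36 V


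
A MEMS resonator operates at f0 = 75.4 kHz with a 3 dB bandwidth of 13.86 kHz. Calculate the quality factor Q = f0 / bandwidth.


Step 1: Q = f0 / bandwidth
Step 2: Q = 75.4 / 13.86
Q = 5.4


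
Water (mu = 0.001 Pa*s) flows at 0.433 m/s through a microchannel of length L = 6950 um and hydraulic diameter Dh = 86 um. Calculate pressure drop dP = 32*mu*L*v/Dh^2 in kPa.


Step 1: Convert to SI: L = 6950e-6 m, Dh = 86e-6 m
Step 2: dP = 32 * 0.001 * 6950e-6 * 0.433 / (86e-6)^2
Step 3: dP = 13020.44 Pa
Step 4: Convert to kPa: dP = 13.02 kPa


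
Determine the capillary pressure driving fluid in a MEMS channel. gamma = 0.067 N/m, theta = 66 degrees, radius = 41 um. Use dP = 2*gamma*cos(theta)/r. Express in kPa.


Step 1: cos(66 deg) = 0.4067
Step 2: Convert r to m: r = 41e-6 m
Step 3: dP = 2 * 0.067 * 0.4067 / 41e-6 = 1329.2 Pa
Step 4: Convert Pa to kPa (divide by 1000).
dP = 1.33 kPa


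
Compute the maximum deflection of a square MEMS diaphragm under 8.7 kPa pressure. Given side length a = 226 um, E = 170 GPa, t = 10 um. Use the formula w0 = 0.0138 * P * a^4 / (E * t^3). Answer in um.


Step 1: Convert pressure to compatible units (E is in GPa, so P in GPa).
P = 8.7 kPa = 8.7e-6 GPa
Step 2: Compute numerator: 0.0138 * P * a^4.
a^4 = 226^4 = 2608757776
numerator = 0.0138 * 8.7e-6 * 2608757776 = 3.132e+02
Step 3: Compute denominator: E * t^3 = 170 * 10^3 = 170000
Step 4: w0 = numerator / denominator = 3.132e+02 / 170000 = 0.0018 um


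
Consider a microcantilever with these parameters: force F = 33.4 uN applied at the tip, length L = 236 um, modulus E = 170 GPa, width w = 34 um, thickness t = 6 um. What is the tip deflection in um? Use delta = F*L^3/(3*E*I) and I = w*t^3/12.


Step 1: Calculate the second moment of area.
I = w * t^3 / 12 = 34 * 6^3 / 12 = 612.0 um^4
Step 2: Convert E to consistent units (1 GPa = 1000 uN/um^2).
E = 170 GPa = 170000 uN/um^2
Step 3: Calculate tip deflection.
delta = F * L^3 / (3 * E * I)
delta = 33.4 * 236^3 / (3 * 170000 * 612.0)
delta = 1.4066 um


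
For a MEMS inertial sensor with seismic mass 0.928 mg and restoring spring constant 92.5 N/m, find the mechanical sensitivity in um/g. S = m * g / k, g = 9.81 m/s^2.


Step 1: Convert mass: m = 0.928 mg = 9.28e-07 kg
Step 2: S = m * g / k = 9.28e-07 * 9.81 / 92.5
Step 3: S = 9.84e-08 m/g
Step 4: Convert to um/g: S = 0.098 um/g


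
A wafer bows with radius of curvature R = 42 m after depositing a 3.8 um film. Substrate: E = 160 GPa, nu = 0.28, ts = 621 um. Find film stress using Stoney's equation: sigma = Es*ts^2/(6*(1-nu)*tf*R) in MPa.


Step 1: Compute numerator: Es * ts^2 = 160 * 621^2 = 61702560 (GPa*um^2)
Step 2: Compute denominator (R in um): 6*(1-nu)*tf*R = 6*0.72*3.8*42e6 = 689472000.0 (um^2)
Step 3: sigma (GPa) = 61702560 / 689472000.0 = 8.9492e-02 GPa
Step 4: Convert to MPa (x1000): sigma = 89.5 MPa


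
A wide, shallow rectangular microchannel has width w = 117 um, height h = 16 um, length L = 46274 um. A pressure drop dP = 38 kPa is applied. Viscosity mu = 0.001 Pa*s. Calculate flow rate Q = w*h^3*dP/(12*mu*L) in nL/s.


Step 1: Convert all dimensions to SI (meters).
w = 117e-6 m, h = 16e-6 m, L = 46274e-6 m, dP = 38e3 Pa
Step 2: Q = w * h^3 * dP / (12 * mu * L)
Q = 117e-6 * (16e-6)^3 * 38e3 / (12 * 0.001 * 46274e-6) = 3.279526e-11 m^3/s
Step 3: Convert Q from m^3/s to nL/s (1 m^3 = 1e12 nL, so multiply by 1e12).
Q = 32.795 nL/s


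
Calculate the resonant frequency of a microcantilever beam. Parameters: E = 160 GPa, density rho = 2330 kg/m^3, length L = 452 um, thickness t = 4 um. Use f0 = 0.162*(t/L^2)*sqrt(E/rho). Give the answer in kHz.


Step 1: Convert units to SI.
t_SI = 4e-6 m, L_SI = 452e-6 m
Step 2: Calculate sqrt(E/rho).
sqrt(160e9 / 2330) = 8286.71 m/s
Step 3: Compute f0.
f0 = 0.162 * 4e-6 / (452e-6)^2 * 8286.71 = 26283.3 Hz = 26.28 kHz


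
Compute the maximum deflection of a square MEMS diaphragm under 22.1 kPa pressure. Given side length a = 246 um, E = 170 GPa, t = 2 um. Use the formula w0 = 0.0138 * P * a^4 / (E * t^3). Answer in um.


Step 1: Convert pressure to compatible units (E is in GPa, so P in GPa).
P = 22.1 kPa = 22.1e-6 GPa
Step 2: Compute numerator: 0.0138 * P * a^4.
a^4 = 246^4 = 3662186256
numerator = 0.0138 * 22.1e-6 * 3662186256 = 1.11689e+03
Step 3: Compute denominator: E * t^3 = 170 * 2^3 = 1360
Step 4: w0 = numerator / denominator = 1.11689e+03 / 1360 = 0.8212 um


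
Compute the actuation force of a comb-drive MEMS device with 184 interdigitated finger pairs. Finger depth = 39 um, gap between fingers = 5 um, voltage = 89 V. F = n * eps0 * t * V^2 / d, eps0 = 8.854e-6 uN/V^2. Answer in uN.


Step 1: Parameters: n=184, eps0=8.854e-6 uN/V^2, t=39 um, V=89 V, d=5 um
Step 2: V^2 = 7921
Step 3: F = 184 * 8.854e-6 * 39 * 7921 / 5
F = 100.654 uN


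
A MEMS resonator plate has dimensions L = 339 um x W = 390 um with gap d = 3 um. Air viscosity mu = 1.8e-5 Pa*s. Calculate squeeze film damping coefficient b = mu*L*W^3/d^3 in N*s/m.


Step 1: Convert to SI.
L = 339e-6 m, W = 390e-6 m, d = 3e-6 m
Step 2: W^3 = (390e-6)^3 = 5.93e-11 m^3
Step 3: d^3 = (3e-6)^3 = 2.70e-17 m^3
Step 4: b = 1.8e-5 * 339e-6 * 5.93e-11 / 2.70e-17
b = 1.34e-02 N*s/m


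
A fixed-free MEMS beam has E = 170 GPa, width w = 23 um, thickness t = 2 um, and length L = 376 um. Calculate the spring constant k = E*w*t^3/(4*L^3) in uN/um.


Step 1: Convert E to consistent units (1 GPa = 1000 uN/um^2).
E = 170 GPa = 170000 uN/um^2
Step 2: Compute t^3 = 2^3 = 8
Step 3: Compute L^3 = 376^3 = 53157376
Step 4: k = 170000 * 23 * 8 / (4 * 53157376)
k = 0.1471 uN/um


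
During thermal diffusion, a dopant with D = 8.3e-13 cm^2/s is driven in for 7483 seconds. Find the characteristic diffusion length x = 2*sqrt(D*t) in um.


Step 1: Compute D*t = 8.3e-13 * 7483 = 6.21089e-09 cm^2
Step 2: sqrt(D*t) = 7.88092e-05 cm
Step 3: x = 2 * 7.88092e-05 cm = 1.576184e-04 cm
Step 4: Convert to um (1 cm = 1e4 um): x = 1.576 um


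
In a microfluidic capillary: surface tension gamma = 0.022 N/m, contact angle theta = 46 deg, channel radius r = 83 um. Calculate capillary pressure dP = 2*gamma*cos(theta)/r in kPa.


Step 1: cos(46 deg) = 0.6947
Step 2: Convert r to m: r = 83e-6 m
Step 3: dP = 2 * 0.022 * 0.6947 / 83e-6 = 368.3 Pa
Step 4: Convert Pa to kPa (divide by 1000).
dP = 0.37 kPa


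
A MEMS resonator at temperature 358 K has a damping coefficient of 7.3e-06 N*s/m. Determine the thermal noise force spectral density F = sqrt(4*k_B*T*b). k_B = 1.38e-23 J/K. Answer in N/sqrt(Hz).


Step 1: Compute 4 * k_B * T * b
= 4 * 1.38e-23 * 358 * 7.3e-06
= 1.4426e-25 N^2/Hz
Step 2: F_noise = sqrt(1.4426e-25)
F_noise = 3.80e-13 N/sqrt(Hz)


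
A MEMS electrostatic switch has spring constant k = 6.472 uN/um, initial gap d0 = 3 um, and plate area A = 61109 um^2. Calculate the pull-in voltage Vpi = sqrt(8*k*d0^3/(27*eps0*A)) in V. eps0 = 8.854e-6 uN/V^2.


Step 1: Compute numerator: 8 * k * d0^3 = 8 * 6.472 * 3^3 = 1397.952
Step 2: Compute denominator: 27 * eps0 * A = 27 * 8.854e-6 * 61109 = 14.608595
Step 3: Vpi = sqrt(1397.952 / 14.608595)
Vpi = 9.78 V


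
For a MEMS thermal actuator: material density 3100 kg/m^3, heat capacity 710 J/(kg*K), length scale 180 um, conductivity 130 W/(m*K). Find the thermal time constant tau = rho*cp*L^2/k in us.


Step 1: Convert L to m: L = 180e-6 m
Step 2: L^2 = (180e-6)^2 = 3.24e-08 m^2
Step 3: tau = 3100 * 710 * 3.24e-08 / 130 = 5.4855692e-04 s
Step 4: Convert to microseconds (multiply by 1e6).
tau = 548.557 us


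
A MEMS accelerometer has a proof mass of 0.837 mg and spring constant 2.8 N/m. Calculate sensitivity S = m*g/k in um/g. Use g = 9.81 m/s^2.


Step 1: Convert mass: m = 0.837 mg = 8.37e-07 kg
Step 2: S = m * g / k = 8.37e-07 * 9.81 / 2.8
Step 3: S = 2.93e-06 m/g
Step 4: Convert to um/g: S = 2.932 um/g


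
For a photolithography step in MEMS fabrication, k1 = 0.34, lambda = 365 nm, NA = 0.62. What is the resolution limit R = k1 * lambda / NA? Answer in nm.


Step 1: Identify values: k1 = 0.34, lambda = 365 nm, NA = 0.62
Step 2: R = k1 * lambda / NA
R = 0.34 * 365 / 0.62
R = 200.2 nm


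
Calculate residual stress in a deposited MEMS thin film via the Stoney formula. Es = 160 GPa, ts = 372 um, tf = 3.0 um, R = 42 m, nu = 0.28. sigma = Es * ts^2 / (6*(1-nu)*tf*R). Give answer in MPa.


Step 1: Compute numerator: Es * ts^2 = 160 * 372^2 = 22141440 (GPa*um^2)
Step 2: Compute denominator (R in um): 6*(1-nu)*tf*R = 6*0.72*3.0*42e6 = 544320000.0 (um^2)
Step 3: sigma (GPa) = 22141440 / 544320000.0 = 4.0677e-02 GPa
Step 4: Convert to MPa (x1000): sigma = 40.7 MPa


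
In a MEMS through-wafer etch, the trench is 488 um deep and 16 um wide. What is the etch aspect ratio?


Step 1: AR = depth / width
Step 2: AR = 488 / 16
AR = 30.5


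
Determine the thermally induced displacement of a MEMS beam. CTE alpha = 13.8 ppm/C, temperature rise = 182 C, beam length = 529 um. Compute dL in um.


Step 1: Convert CTE: alpha = 13.8 ppm/C = 13.8e-6 /C
Step 2: dL = 13.8e-6 * 182 * 529
dL = 1.3286 um


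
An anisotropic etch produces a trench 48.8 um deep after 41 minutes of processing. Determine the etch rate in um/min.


Step 1: Etch rate = depth / time
Step 2: rate = 48.8 / 41
rate = 1.19 um/min


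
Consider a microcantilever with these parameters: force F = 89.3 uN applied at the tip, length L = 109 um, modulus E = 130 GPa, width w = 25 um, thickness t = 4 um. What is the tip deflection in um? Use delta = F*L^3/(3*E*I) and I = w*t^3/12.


Step 1: Calculate the second moment of area.
I = w * t^3 / 12 = 25 * 4^3 / 12 = 133.3333 um^4
Step 2: Convert E to consistent units (1 GPa = 1000 uN/um^2).
E = 130 GPa = 130000 uN/um^2
Step 3: Calculate tip deflection.
delta = F * L^3 / (3 * E * I)
delta = 89.3 * 109^3 / (3 * 130000 * 133.3333)
delta = 2.224 um


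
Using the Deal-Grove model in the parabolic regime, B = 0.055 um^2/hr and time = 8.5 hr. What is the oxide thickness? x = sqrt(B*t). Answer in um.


Step 1: Compute B*t = 0.055 * 8.5 = 0.4675
Step 2: x = sqrt(0.4675)
x = 0.684 um


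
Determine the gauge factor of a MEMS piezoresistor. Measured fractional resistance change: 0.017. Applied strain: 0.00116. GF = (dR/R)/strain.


Step 1: Identify values.
dR/R = 0.017, strain = 0.00116
Step 2: GF = (dR/R) / strain = 0.017 / 0.00116
GF = 14.7


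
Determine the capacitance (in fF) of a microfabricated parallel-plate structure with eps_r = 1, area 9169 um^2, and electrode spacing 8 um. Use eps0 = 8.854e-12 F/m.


Step 1: Convert area to m^2: A = 9169e-12 m^2
Step 2: Convert gap to m: d = 8e-6 m
Step 3: C = eps0 * eps_r * A / d
C = 8.854e-12 * 1 * 9169e-12 / 8e-6
Step 4: Convert to fF (multiply by 1e15).
C = 10.15 fF


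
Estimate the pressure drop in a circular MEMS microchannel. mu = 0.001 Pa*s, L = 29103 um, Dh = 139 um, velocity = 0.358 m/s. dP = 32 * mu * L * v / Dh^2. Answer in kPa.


Step 1: Convert to SI: L = 29103e-6 m, Dh = 139e-6 m
Step 2: dP = 32 * 0.001 * 29103e-6 * 0.358 / (139e-6)^2
Step 3: dP = 17256.04 Pa
Step 4: Convert to kPa: dP = 17.26 kPa


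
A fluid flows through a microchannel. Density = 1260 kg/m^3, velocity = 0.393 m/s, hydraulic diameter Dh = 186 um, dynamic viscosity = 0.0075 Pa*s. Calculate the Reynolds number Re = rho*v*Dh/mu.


Step 1: Convert Dh to meters: Dh = 186e-6 m
Step 2: Re = rho * v * Dh / mu
Re = 1260 * 0.393 * 186e-6 / 0.0075
Re = 12.28


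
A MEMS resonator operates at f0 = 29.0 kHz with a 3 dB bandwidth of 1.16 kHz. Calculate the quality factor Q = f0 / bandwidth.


Step 1: Q = f0 / bandwidth
Step 2: Q = 29.0 / 1.16
Q = 25.0


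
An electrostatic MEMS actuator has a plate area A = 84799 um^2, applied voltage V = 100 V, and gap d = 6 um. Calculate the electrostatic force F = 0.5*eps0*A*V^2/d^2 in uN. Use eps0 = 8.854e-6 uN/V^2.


Step 1: Identify parameters.
eps0 = 8.854e-6 uN/V^2, A = 84799 um^2, V = 100 V, d = 6 um
Step 2: Compute V^2 = 100^2 = 10000
Step 3: Compute d^2 = 6^2 = 36
Step 4: F = 0.5 * 8.854e-6 * 84799 * 10000 / 36
F = 104.279 uN


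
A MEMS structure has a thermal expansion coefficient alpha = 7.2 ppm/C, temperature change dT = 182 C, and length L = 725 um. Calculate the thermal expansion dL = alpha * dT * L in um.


Step 1: Convert CTE: alpha = 7.2 ppm/C = 7.2e-6 /C
Step 2: dL = 7.2e-6 * 182 * 725
dL = 0.95 um


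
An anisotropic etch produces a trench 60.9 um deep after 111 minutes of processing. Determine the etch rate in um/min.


Step 1: Etch rate = depth / time
Step 2: rate = 60.9 / 111
rate = 0.549 um/min


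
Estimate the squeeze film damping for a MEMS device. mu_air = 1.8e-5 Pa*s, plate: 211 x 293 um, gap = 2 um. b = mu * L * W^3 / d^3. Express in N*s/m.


Step 1: Convert to SI.
L = 211e-6 m, W = 293e-6 m, d = 2e-6 m
Step 2: W^3 = (293e-6)^3 = 2.52e-11 m^3
Step 3: d^3 = (2e-6)^3 = 8.00e-18 m^3
Step 4: b = 1.8e-5 * 211e-6 * 2.52e-11 / 8.00e-18
b = 1.19e-02 N*s/m


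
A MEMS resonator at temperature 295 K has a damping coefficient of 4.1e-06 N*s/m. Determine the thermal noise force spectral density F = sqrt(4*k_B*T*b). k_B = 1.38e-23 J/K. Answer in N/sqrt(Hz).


Step 1: Compute 4 * k_B * T * b
= 4 * 1.38e-23 * 295 * 4.1e-06
= 6.6764e-26 N^2/Hz
Step 2: F_noise = sqrt(6.6764e-26)
F_noise = 2.58e-13 N/sqrt(Hz)


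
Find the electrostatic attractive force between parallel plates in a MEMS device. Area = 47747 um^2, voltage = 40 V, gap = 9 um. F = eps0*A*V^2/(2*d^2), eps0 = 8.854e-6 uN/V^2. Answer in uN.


Step 1: Identify parameters.
eps0 = 8.854e-6 uN/V^2, A = 47747 um^2, V = 40 V, d = 9 um
Step 2: Compute V^2 = 40^2 = 1600
Step 3: Compute d^2 = 9^2 = 81
Step 4: F = 0.5 * 8.854e-6 * 47747 * 1600 / 81
F = 4.175 uN


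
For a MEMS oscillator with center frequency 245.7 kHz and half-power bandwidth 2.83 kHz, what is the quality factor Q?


Step 1: Q = f0 / bandwidth
Step 2: Q = 245.7 / 2.83
Q = 86.8


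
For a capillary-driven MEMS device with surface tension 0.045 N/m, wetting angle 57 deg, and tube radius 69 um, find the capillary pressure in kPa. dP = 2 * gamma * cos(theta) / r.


Step 1: cos(57 deg) = 0.5446
Step 2: Convert r to m: r = 69e-6 m
Step 3: dP = 2 * 0.045 * 0.5446 / 69e-6 = 710.3 Pa
Step 4: Convert Pa to kPa (divide by 1000).
dP = 0.71 kPa


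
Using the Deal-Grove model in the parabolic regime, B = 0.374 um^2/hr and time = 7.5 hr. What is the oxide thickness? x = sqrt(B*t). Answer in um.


Step 1: Compute B*t = 0.374 * 7.5 = 2.805
Step 2: x = sqrt(2.805)
x = 1.675 um


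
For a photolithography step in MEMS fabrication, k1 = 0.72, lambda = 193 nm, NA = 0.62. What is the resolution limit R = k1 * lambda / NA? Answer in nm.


Step 1: Identify values: k1 = 0.72, lambda = 193 nm, NA = 0.62
Step 2: R = k1 * lambda / NA
R = 0.72 * 193 / 0.62
R = 224.1 nm


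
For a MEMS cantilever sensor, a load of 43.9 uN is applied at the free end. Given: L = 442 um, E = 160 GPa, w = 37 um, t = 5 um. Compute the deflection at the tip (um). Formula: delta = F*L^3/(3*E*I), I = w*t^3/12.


Step 1: Calculate the second moment of area.
I = w * t^3 / 12 = 37 * 5^3 / 12 = 385.4167 um^4
Step 2: Convert E to consistent units (1 GPa = 1000 uN/um^2).
E = 160 GPa = 160000 uN/um^2
Step 3: Calculate tip deflection.
delta = F * L^3 / (3 * E * I)
delta = 43.9 * 442^3 / (3 * 160000 * 385.4167)
delta = 20.4908 um


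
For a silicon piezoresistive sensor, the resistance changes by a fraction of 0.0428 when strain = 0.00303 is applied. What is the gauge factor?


Step 1: Identify values.
dR/R = 0.0428, strain = 0.00303
Step 2: GF = (dR/R) / strain = 0.0428 / 0.00303
GF = 14.1


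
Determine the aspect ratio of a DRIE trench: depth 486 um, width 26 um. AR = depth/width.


Step 1: AR = depth / width
Step 2: AR = 486 / 26
AR = 18.7


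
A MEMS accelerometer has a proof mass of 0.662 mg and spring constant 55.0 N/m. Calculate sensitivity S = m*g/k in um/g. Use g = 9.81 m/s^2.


Step 1: Convert mass: m = 0.662 mg = 6.62e-07 kg
Step 2: S = m * g / k = 6.62e-07 * 9.81 / 55.0
Step 3: S = 1.18e-07 m/g
Step 4: Convert to um/g: S = 0.118 um/g


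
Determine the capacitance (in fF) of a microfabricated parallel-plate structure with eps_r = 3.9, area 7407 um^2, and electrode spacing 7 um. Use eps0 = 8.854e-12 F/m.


Step 1: Convert area to m^2: A = 7407e-12 m^2
Step 2: Convert gap to m: d = 7e-6 m
Step 3: C = eps0 * eps_r * A / d
C = 8.854e-12 * 3.9 * 7407e-12 / 7e-6
Step 4: Convert to fF (multiply by 1e15).
C = 36.54 fF


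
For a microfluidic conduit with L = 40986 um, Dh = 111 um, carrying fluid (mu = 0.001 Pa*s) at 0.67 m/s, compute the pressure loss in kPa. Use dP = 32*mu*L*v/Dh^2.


Step 1: Convert to SI: L = 40986e-6 m, Dh = 111e-6 m
Step 2: dP = 32 * 0.001 * 40986e-6 * 0.67 / (111e-6)^2
Step 3: dP = 71320.50 Pa
Step 4: Convert to kPa: dP = 71.32 kPa


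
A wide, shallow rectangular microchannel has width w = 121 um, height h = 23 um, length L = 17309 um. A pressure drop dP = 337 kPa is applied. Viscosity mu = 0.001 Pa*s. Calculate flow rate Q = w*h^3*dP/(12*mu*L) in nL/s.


Step 1: Convert all dimensions to SI (meters).
w = 121e-6 m, h = 23e-6 m, L = 17309e-6 m, dP = 337e3 Pa
Step 2: Q = w * h^3 * dP / (12 * mu * L)
Q = 121e-6 * (23e-6)^3 * 337e3 / (12 * 0.001 * 17309e-6) = 2.3886117e-09 m^3/s
Step 3: Convert Q from m^3/s to nL/s (1 m^3 = 1e12 nL, so multiply by 1e12).
Q = 2388.612 nL/s


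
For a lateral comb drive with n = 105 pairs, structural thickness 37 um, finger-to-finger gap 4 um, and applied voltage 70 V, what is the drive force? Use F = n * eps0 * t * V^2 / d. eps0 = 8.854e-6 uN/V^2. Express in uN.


Step 1: Parameters: n=105, eps0=8.854e-6 uN/V^2, t=37 um, V=70 V, d=4 um
Step 2: V^2 = 4900
Step 3: F = 105 * 8.854e-6 * 37 * 4900 / 4
F = 42.137 uN


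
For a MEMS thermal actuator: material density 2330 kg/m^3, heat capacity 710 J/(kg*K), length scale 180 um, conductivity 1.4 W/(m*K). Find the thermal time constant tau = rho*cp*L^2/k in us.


Step 1: Convert L to m: L = 180e-6 m
Step 2: L^2 = (180e-6)^2 = 3.24e-08 m^2
Step 3: tau = 2330 * 710 * 3.24e-08 / 1.4 = 3.828522857e-02 s
Step 4: Convert to microseconds (multiply by 1e6).
tau = 38285.229 us


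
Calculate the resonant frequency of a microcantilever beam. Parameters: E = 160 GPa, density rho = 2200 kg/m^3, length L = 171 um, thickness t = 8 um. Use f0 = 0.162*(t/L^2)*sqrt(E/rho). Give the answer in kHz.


Step 1: Convert units to SI.
t_SI = 8e-6 m, L_SI = 171e-6 m
Step 2: Calculate sqrt(E/rho).
sqrt(160e9 / 2200) = 8528.03 m/s
Step 3: Compute f0.
f0 = 0.162 * 8e-6 / (171e-6)^2 * 8528.03 = 377973.6 Hz = 377.97 kHz


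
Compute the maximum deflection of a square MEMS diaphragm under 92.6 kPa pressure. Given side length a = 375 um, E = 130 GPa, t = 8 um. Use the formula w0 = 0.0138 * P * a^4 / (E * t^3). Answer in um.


Step 1: Convert pressure to compatible units (E is in GPa, so P in GPa).
P = 92.6 kPa = 92.6e-6 GPa
Step 2: Compute numerator: 0.0138 * P * a^4.
a^4 = 375^4 = 19775390625
numerator = 0.0138 * 92.6e-6 * 19775390625 = 2.52706e+04
Step 3: Compute denominator: E * t^3 = 130 * 8^3 = 66560
Step 4: w0 = numerator / denominator = 2.52706e+04 / 66560 = 0.3797 um


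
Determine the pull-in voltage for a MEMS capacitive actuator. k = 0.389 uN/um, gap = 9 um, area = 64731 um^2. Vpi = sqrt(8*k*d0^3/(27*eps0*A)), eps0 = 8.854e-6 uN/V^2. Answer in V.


Step 1: Compute numerator: 8 * k * d0^3 = 8 * 0.389 * 9^3 = 2268.648
Step 2: Compute denominator: 27 * eps0 * A = 27 * 8.854e-6 * 64731 = 15.474463
Step 3: Vpi = sqrt(2268.648 / 15.474463)
Vpi = 12.11 V


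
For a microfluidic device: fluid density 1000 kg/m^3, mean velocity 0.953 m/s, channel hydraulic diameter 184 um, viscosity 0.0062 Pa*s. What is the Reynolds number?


Step 1: Convert Dh to meters: Dh = 184e-6 m
Step 2: Re = rho * v * Dh / mu
Re = 1000 * 0.953 * 184e-6 / 0.0062
Re = 28.283


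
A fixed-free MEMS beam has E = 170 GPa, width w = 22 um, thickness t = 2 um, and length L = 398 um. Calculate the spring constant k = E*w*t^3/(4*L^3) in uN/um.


Step 1: Convert E to consistent units (1 GPa = 1000 uN/um^2).
E = 170 GPa = 170000 uN/um^2
Step 2: Compute t^3 = 2^3 = 8
Step 3: Compute L^3 = 398^3 = 63044792
Step 4: k = 170000 * 22 * 8 / (4 * 63044792)
k = 0.1186 uN/um


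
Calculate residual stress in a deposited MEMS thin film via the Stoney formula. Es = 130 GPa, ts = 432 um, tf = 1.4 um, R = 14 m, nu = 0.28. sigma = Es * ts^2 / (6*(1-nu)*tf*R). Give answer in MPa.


Step 1: Compute numerator: Es * ts^2 = 130 * 432^2 = 24261120 (GPa*um^2)
Step 2: Compute denominator (R in um): 6*(1-nu)*tf*R = 6*0.72*1.4*14e6 = 84672000.0 (um^2)
Step 3: sigma (GPa) = 24261120 / 84672000.0 = 2.86531e-01 GPa
Step 4: Convert to MPa (x1000): sigma = 286.5 MPa


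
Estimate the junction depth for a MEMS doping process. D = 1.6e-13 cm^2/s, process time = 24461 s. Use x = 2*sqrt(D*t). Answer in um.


Step 1: Compute D*t = 1.6e-13 * 24461 = 3.91376e-09 cm^2
Step 2: sqrt(D*t) = 6.25601e-05 cm
Step 3: x = 2 * 6.25601e-05 cm = 1.251202e-04 cm
Step 4: Convert to um (1 cm = 1e4 um): x = 1.251 um


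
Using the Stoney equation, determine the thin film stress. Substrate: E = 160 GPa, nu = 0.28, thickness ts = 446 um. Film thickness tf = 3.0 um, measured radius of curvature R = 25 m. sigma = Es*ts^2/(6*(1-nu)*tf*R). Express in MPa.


Step 1: Compute numerator: Es * ts^2 = 160 * 446^2 = 31826560 (GPa*um^2)
Step 2: Compute denominator (R in um): 6*(1-nu)*tf*R = 6*0.72*3.0*25e6 = 324000000.0 (um^2)
Step 3: sigma (GPa) = 31826560 / 324000000.0 = 9.823e-02 GPa
Step 4: Convert to MPa (x1000): sigma = 98.2 MPa


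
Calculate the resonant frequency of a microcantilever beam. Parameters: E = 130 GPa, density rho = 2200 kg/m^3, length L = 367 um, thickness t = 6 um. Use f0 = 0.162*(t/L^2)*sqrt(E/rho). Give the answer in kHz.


Step 1: Convert units to SI.
t_SI = 6e-6 m, L_SI = 367e-6 m
Step 2: Calculate sqrt(E/rho).
sqrt(130e9 / 2200) = 7687.06 m/s
Step 3: Compute f0.
f0 = 0.162 * 6e-6 / (367e-6)^2 * 7687.06 = 55474.6 Hz = 55.47 kHz


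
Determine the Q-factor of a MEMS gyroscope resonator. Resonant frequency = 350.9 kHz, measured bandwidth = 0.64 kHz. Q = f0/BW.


Step 1: Q = f0 / bandwidth
Step 2: Q = 350.9 / 0.64
Q = 548.3


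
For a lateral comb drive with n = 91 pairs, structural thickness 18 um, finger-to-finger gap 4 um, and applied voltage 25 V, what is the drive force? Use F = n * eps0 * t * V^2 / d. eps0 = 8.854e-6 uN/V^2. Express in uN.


Step 1: Parameters: n=91, eps0=8.854e-6 uN/V^2, t=18 um, V=25 V, d=4 um
Step 2: V^2 = 625
Step 3: F = 91 * 8.854e-6 * 18 * 625 / 4
F = 2.266 uN


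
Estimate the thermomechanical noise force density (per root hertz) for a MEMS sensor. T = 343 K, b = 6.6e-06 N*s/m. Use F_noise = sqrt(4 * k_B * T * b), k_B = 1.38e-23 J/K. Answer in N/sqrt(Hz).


Step 1: Compute 4 * k_B * T * b
= 4 * 1.38e-23 * 343 * 6.6e-06
= 1.2496e-25 N^2/Hz
Step 2: F_noise = sqrt(1.2496e-25)
F_noise = 3.53e-13 N/sqrt(Hz)


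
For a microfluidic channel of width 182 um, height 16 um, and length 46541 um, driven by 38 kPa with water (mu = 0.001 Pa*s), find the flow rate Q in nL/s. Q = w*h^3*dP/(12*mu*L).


Step 1: Convert all dimensions to SI (meters).
w = 182e-6 m, h = 16e-6 m, L = 46541e-6 m, dP = 38e3 Pa
Step 2: Q = w * h^3 * dP / (12 * mu * L)
Q = 182e-6 * (16e-6)^3 * 38e3 / (12 * 0.001 * 46541e-6) = 5.072219e-11 m^3/s
Step 3: Convert Q from m^3/s to nL/s (1 m^3 = 1e12 nL, so multiply by 1e12).
Q = 50.722 nL/s


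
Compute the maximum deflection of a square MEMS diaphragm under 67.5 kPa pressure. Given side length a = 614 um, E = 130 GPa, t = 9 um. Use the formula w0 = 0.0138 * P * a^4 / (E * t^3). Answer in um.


Step 1: Convert pressure to compatible units (E is in GPa, so P in GPa).
P = 67.5 kPa = 67.5e-6 GPa
Step 2: Compute numerator: 0.0138 * P * a^4.
a^4 = 614^4 = 142125984016
numerator = 0.0138 * 67.5e-6 * 142125984016 = 1.3239e+05
Step 3: Compute denominator: E * t^3 = 130 * 9^3 = 94770
Step 4: w0 = numerator / denominator = 1.3239e+05 / 94770 = 1.397 um


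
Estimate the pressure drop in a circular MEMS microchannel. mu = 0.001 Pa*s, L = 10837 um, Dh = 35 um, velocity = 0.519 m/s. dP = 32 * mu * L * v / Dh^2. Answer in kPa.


Step 1: Convert to SI: L = 10837e-6 m, Dh = 35e-6 m
Step 2: dP = 32 * 0.001 * 10837e-6 * 0.519 / (35e-6)^2
Step 3: dP = 146923.18 Pa
Step 4: Convert to kPa: dP = 146.92 kPa


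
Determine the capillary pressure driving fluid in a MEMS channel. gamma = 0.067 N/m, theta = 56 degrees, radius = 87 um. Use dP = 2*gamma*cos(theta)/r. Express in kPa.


Step 1: cos(56 deg) = 0.5592
Step 2: Convert r to m: r = 87e-6 m
Step 3: dP = 2 * 0.067 * 0.5592 / 87e-6 = 861.3 Pa
Step 4: Convert Pa to kPa (divide by 1000).
dP = 0.86 kPa


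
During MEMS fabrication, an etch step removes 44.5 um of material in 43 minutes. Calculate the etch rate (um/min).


Step 1: Etch rate = depth / time
Step 2: rate = 44.5 / 43
rate = 1.035 um/min


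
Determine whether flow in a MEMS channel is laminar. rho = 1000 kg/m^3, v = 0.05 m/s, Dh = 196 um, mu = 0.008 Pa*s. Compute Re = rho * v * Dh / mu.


Step 1: Convert Dh to meters: Dh = 196e-6 m
Step 2: Re = rho * v * Dh / mu
Re = 1000 * 0.05 * 196e-6 / 0.008
Re = 1.225
Since Re = 1.225 is below ~2300, the flow is laminar.


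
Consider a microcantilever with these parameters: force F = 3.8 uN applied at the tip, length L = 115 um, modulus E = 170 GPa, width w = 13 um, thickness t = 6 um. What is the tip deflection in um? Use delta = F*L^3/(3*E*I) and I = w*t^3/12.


Step 1: Calculate the second moment of area.
I = w * t^3 / 12 = 13 * 6^3 / 12 = 234.0 um^4
Step 2: Convert E to consistent units (1 GPa = 1000 uN/um^2).
E = 170 GPa = 170000 uN/um^2
Step 3: Calculate tip deflection.
delta = F * L^3 / (3 * E * I)
delta = 3.8 * 115^3 / (3 * 170000 * 234.0)
delta = 0.0484 um


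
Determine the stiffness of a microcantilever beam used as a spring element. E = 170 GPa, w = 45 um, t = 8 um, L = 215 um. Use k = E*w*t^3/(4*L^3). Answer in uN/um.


Step 1: Convert E to consistent units (1 GPa = 1000 uN/um^2).
E = 170 GPa = 170000 uN/um^2
Step 2: Compute t^3 = 8^3 = 512
Step 3: Compute L^3 = 215^3 = 9938375
Step 4: k = 170000 * 45 * 512 / (4 * 9938375)
k = 98.5272 uN/um


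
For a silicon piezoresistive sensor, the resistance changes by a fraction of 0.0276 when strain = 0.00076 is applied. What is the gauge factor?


Step 1: Identify values.
dR/R = 0.0276, strain = 0.00076
Step 2: GF = (dR/R) / strain = 0.0276 / 0.00076
GF = 36.3


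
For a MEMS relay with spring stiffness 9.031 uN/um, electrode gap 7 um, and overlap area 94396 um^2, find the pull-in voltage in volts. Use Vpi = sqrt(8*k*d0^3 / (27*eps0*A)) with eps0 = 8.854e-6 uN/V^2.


Step 1: Compute numerator: 8 * k * d0^3 = 8 * 9.031 * 7^3 = 24781.064
Step 2: Compute denominator: 27 * eps0 * A = 27 * 8.854e-6 * 94396 = 22.566119
Step 3: Vpi = sqrt(24781.064 / 22.566119)
Vpi = 33.14 V


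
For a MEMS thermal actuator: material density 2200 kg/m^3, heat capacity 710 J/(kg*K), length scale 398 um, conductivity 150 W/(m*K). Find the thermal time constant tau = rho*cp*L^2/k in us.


Step 1: Convert L to m: L = 398e-6 m
Step 2: L^2 = (398e-6)^2 = 1.58404e-07 m^2
Step 3: tau = 2200 * 710 * 1.58404e-07 / 150 = 1.64951365e-03 s
Step 4: Convert to microseconds (multiply by 1e6).
tau = 1649.514 us


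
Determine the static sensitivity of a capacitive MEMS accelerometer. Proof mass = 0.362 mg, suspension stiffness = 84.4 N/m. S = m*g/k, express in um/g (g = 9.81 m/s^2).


Step 1: Convert mass: m = 0.362 mg = 3.62e-07 kg
Step 2: S = m * g / k = 3.62e-07 * 9.81 / 84.4
Step 3: S = 4.21e-08 m/g
Step 4: Convert to um/g: S = 0.042 um/g


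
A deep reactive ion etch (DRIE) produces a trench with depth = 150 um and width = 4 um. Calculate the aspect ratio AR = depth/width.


Step 1: AR = depth / width
Step 2: AR = 150 / 4
AR = 37.5


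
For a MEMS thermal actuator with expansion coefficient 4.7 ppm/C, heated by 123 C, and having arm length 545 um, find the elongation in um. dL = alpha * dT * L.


Step 1: Convert CTE: alpha = 4.7 ppm/C = 4.7e-6 /C
Step 2: dL = 4.7e-6 * 123 * 545
dL = 0.3151 um


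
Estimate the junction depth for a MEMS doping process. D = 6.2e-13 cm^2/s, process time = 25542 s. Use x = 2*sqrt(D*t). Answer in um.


Step 1: Compute D*t = 6.2e-13 * 25542 = 1.583604e-08 cm^2
Step 2: sqrt(D*t) = 1.25841e-04 cm
Step 3: x = 2 * 1.25841e-04 cm = 2.51682e-04 cm
Step 4: Convert to um (1 cm = 1e4 um): x = 2.517 um


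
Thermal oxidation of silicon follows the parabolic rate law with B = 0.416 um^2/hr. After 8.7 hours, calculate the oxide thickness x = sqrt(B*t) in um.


Step 1: Compute B*t = 0.416 * 8.7 = 3.6192
Step 2: x = sqrt(3.6192)
x = 1.902 um
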